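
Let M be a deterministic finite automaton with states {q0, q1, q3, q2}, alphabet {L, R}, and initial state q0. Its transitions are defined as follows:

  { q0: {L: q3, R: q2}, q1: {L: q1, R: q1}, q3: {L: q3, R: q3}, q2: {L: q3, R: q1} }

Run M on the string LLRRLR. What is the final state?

start at q0
read 'L': q0 → q3
read 'L': q3 → q3
read 'R': q3 → q3
read 'R': q3 → q3
read 'L': q3 → q3
read 'R': q3 → q3

q3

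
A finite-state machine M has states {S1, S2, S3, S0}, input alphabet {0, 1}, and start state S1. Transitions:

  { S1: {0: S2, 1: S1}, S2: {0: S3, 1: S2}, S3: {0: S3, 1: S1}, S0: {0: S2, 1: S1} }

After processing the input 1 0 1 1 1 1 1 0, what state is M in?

Trace: S1 -1-> S1 -0-> S2 -1-> S2 -1-> S2 -1-> S2 -1-> S2 -1-> S2 -0-> S3

S3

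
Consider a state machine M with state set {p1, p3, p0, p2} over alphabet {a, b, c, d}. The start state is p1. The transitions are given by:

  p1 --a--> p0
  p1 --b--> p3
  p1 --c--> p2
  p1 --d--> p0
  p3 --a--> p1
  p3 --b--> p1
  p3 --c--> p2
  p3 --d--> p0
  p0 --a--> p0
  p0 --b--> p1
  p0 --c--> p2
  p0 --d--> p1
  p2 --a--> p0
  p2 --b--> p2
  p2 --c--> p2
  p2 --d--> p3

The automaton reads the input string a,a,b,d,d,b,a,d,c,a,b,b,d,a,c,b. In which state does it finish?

p2

p1 → p0 → p0 → p1 → p0 → p1 → p3 → p1 → p0 → p2 → p0 → p1 → p3 → p0 → p0 → p2 → p2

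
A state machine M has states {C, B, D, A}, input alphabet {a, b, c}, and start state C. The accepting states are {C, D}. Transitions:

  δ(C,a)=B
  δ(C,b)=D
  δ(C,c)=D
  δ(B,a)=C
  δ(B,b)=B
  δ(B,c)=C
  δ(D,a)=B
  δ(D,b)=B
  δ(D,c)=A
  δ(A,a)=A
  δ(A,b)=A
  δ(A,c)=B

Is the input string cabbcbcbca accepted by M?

start at C
read 'c': C → D
read 'a': D → B
read 'b': B → B
read 'b': B → B
read 'c': B → C
read 'b': C → D
read 'c': D → A
read 'b': A → A
read 'c': A → B
read 'a': B → C
End state C is accepting.

Yes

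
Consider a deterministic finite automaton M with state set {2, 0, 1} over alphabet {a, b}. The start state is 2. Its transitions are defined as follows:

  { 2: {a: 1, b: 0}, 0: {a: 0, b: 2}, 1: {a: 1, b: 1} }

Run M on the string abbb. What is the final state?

start at 2
read 'a': 2 → 1
read 'b': 1 → 1
read 'b': 1 → 1
read 'b': 1 → 1

1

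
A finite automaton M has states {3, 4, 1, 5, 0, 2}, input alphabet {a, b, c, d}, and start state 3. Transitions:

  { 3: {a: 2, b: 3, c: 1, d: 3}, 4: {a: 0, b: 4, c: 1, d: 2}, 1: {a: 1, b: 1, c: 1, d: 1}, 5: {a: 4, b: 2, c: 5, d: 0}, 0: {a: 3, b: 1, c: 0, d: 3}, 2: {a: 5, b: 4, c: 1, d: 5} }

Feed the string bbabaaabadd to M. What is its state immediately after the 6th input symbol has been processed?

3 → 3 → 3 → 2 → 4 → 0 → 3
After 6 symbols: 3.

3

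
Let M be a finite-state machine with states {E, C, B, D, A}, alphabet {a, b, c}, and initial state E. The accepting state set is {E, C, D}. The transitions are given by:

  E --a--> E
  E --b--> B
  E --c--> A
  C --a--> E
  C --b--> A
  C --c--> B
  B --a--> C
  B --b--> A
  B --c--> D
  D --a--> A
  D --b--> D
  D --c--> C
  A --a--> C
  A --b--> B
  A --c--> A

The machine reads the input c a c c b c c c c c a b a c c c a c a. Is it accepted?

Yes

start at E
read 'c': E → A
read 'a': A → C
read 'c': C → B
read 'c': B → D
read 'b': D → D
read 'c': D → C
read 'c': C → B
read 'c': B → D
read 'c': D → C
read 'c': C → B
read 'a': B → C
read 'b': C → A
read 'a': A → C
read 'c': C → B
read 'c': B → D
read 'c': D → C
read 'a': C → E
read 'c': E → A
read 'a': A → C
End state C is accepting.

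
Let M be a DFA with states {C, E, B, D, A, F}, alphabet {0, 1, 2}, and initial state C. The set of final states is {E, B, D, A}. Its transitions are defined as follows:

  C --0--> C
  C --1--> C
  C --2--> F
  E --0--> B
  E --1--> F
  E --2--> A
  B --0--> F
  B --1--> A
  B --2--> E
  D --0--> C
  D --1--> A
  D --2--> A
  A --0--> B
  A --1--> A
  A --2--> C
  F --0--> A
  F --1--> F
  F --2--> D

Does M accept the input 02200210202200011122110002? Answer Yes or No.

No

Trace: C -0-> C -2-> F -2-> D -0-> C -0-> C -2-> F -1-> F -0-> A -2-> C -0-> C -2-> F -2-> D -0-> C -0-> C -0-> C -1-> C -1-> C -1-> C -2-> F -2-> D -1-> A -1-> A -0-> B -0-> F -0-> A -2-> C
End state C is not accepting.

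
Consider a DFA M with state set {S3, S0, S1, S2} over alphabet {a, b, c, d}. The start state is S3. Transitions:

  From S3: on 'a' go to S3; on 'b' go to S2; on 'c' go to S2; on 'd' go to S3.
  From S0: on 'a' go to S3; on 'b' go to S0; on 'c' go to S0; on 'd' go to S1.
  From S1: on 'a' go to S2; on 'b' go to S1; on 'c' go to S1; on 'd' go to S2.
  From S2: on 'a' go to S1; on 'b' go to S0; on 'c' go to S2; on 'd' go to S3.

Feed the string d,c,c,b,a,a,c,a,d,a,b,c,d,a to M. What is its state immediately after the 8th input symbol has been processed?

Trace: S3 -d-> S3 -c-> S2 -c-> S2 -b-> S0 -a-> S3 -a-> S3 -c-> S2 -a-> S1
After 8 symbols: S1.

S1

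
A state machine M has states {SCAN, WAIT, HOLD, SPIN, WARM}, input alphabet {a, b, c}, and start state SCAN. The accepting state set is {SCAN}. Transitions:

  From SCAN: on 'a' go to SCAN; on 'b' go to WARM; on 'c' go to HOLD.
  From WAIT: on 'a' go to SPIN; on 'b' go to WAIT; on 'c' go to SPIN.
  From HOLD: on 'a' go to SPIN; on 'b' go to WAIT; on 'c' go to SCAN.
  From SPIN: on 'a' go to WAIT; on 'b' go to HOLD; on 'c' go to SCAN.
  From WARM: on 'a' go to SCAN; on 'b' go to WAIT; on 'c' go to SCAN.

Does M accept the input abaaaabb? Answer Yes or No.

No

Trace: SCAN -a-> SCAN -b-> WARM -a-> SCAN -a-> SCAN -a-> SCAN -a-> SCAN -b-> WARM -b-> WAIT
End state WAIT is not accepting.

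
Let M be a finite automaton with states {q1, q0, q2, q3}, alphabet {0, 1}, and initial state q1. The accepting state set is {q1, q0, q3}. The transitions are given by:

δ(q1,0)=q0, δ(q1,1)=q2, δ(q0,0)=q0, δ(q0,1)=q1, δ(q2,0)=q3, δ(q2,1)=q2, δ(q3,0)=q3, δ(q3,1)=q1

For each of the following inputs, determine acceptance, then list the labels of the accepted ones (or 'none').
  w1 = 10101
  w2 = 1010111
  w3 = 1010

w1, w3

w1: Trace: q1 -1-> q2 -0-> q3 -1-> q1 -0-> q0 -1-> q1  → end q1, accepted
w2: Trace: q1 -1-> q2 -0-> q3 -1-> q1 -0-> q0 -1-> q1 -1-> q2 -1-> q2  → end q2, rejected
w3: Trace: q1 -1-> q2 -0-> q3 -1-> q1 -0-> q0  → end q0, accepted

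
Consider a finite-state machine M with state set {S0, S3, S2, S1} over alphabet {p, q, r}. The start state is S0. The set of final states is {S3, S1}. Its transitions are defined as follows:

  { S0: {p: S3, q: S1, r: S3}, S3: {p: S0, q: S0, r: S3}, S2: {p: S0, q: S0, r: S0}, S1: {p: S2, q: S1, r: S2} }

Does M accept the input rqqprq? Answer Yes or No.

Yes

Trace: S0 -r-> S3 -q-> S0 -q-> S1 -p-> S2 -r-> S0 -q-> S1
End state S1 is accepting.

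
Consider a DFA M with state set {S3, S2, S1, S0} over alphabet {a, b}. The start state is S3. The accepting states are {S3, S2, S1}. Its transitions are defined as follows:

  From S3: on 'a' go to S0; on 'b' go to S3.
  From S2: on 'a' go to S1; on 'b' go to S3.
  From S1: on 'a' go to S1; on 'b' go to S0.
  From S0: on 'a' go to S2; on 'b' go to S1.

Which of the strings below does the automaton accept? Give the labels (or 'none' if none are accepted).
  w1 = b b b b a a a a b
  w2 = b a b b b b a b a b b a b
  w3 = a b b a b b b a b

w2, w3

w1: Trace: S3 -b-> S3 -b-> S3 -b-> S3 -b-> S3 -a-> S0 -a-> S2 -a-> S1 -a-> S1 -b-> S0  → end S0, rejected
w2: Trace: S3 -b-> S3 -a-> S0 -b-> S1 -b-> S0 -b-> S1 -b-> S0 -a-> S2 -b-> S3 -a-> S0 -b-> S1 -b-> S0 -a-> S2 -b-> S3  → end S3, accepted
w3: Trace: S3 -a-> S0 -b-> S1 -b-> S0 -a-> S2 -b-> S3 -b-> S3 -b-> S3 -a-> S0 -b-> S1  → end S1, accepted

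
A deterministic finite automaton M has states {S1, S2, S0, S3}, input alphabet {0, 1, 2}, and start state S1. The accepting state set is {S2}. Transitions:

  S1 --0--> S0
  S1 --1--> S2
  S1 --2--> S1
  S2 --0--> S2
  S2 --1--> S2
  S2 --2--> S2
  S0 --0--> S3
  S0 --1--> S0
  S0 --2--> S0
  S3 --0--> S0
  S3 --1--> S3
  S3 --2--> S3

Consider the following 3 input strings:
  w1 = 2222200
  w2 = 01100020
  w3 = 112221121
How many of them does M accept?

1

w1: S1 → S1 → S1 → S1 → S1 → S1 → S0 → S3  → end S3, rejected
w2: S1 → S0 → S0 → S0 → S3 → S0 → S3 → S3 → S0  → end S0, rejected
w3: S1 → S2 → S2 → S2 → S2 → S2 → S2 → S2 → S2 → S2  → end S2, accepted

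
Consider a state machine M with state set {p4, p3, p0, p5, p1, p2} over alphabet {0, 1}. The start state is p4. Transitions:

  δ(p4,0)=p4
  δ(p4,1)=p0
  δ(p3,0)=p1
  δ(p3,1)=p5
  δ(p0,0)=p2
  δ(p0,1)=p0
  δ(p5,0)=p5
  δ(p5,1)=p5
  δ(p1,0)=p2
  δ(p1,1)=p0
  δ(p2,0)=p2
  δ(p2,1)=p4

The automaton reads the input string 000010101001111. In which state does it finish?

start at p4
read '0': p4 → p4
read '0': p4 → p4
read '0': p4 → p4
read '0': p4 → p4
read '1': p4 → p0
read '0': p0 → p2
read '1': p2 → p4
read '0': p4 → p4
read '1': p4 → p0
read '0': p0 → p2
read '0': p2 → p2
read '1': p2 → p4
read '1': p4 → p0
read '1': p0 → p0
read '1': p0 → p0

p0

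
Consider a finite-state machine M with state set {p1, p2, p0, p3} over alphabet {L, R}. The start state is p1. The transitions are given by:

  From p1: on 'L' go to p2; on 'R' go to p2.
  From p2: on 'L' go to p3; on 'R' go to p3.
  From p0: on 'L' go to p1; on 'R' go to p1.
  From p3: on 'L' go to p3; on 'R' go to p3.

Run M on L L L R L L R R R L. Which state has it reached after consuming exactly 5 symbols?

p3

p1 → p2 → p3 → p3 → p3 → p3
After 5 symbols: p3.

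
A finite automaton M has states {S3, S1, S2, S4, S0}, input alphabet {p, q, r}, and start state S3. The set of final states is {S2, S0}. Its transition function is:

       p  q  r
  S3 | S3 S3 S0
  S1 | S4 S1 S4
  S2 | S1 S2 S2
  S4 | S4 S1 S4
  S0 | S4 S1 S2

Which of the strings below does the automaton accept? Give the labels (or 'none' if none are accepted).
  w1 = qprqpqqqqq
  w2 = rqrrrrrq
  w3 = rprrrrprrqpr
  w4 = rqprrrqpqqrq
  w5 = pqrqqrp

none

w1:
  start at S3
  read 'q': S3 → S3
  read 'p': S3 → S3
  read 'r': S3 → S0
  read 'q': S0 → S1
  read 'p': S1 → S4
  read 'q': S4 → S1
  read 'q': S1 → S1
  read 'q': S1 → S1
  read 'q': S1 → S1
  read 'q': S1 → S1
  end S1, rejected
w2:
  start at S3
  read 'r': S3 → S0
  read 'q': S0 → S1
  read 'r': S1 → S4
  read 'r': S4 → S4
  read 'r': S4 → S4
  read 'r': S4 → S4
  read 'r': S4 → S4
  read 'q': S4 → S1
  end S1, rejected
w3:
  start at S3
  read 'r': S3 → S0
  read 'p': S0 → S4
  read 'r': S4 → S4
  read 'r': S4 → S4
  read 'r': S4 → S4
  read 'r': S4 → S4
  read 'p': S4 → S4
  read 'r': S4 → S4
  read 'r': S4 → S4
  read 'q': S4 → S1
  read 'p': S1 → S4
  read 'r': S4 → S4
  end S4, rejected
w4:
  start at S3
  read 'r': S3 → S0
  read 'q': S0 → S1
  read 'p': S1 → S4
  read 'r': S4 → S4
  read 'r': S4 → S4
  read 'r': S4 → S4
  read 'q': S4 → S1
  read 'p': S1 → S4
  read 'q': S4 → S1
  read 'q': S1 → S1
  read 'r': S1 → S4
  read 'q': S4 → S1
  end S1, rejected
w5:
  start at S3
  read 'p': S3 → S3
  read 'q': S3 → S3
  read 'r': S3 → S0
  read 'q': S0 → S1
  read 'q': S1 → S1
  read 'r': S1 → S4
  read 'p': S4 → S4
  end S4, rejected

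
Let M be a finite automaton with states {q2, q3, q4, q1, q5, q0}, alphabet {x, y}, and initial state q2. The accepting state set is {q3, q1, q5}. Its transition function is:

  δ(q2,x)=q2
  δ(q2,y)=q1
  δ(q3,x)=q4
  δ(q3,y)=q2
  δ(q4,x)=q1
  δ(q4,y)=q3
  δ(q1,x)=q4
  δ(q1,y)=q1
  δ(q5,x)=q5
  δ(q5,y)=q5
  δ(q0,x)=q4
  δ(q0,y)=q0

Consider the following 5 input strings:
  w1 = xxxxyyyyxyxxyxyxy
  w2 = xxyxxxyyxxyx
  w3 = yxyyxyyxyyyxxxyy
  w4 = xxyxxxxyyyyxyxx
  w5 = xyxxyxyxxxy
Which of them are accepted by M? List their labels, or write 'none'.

w1: q2 → q2 → q2 → q2 → q2 → q1 → q1 → q1 → q1 → q4 → q3 → q4 → q1 → q1 → q4 → q3 → q4 → q3  → end q3, accepted
w2: q2 → q2 → q2 → q1 → q4 → q1 → q4 → q3 → q2 → q2 → q2 → q1 → q4  → end q4, rejected
w3: q2 → q1 → q4 → q3 → q2 → q2 → q1 → q1 → q4 → q3 → q2 → q1 → q4 → q1 → q4 → q3 → q2  → end q2, rejected
w4: q2 → q2 → q2 → q1 → q4 → q1 → q4 → q1 → q1 → q1 → q1 → q1 → q4 → q3 → q4 → q1  → end q1, accepted
w5: q2 → q2 → q1 → q4 → q1 → q1 → q4 → q3 → q4 → q1 → q4 → q3  → end q3, accepted

w1, w4, w5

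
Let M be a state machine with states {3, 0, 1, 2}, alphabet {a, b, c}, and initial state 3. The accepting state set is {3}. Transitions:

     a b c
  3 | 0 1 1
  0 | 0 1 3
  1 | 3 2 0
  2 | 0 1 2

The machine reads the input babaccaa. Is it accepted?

No

3 → 1 → 3 → 1 → 3 → 1 → 0 → 0 → 0
End state 0 is not accepting.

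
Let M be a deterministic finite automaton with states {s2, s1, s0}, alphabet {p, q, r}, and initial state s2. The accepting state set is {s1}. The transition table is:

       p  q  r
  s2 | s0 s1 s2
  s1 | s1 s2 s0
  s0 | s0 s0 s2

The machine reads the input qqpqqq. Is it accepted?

s2 → s1 → s2 → s0 → s0 → s0 → s0
End state s0 is not accepting.

No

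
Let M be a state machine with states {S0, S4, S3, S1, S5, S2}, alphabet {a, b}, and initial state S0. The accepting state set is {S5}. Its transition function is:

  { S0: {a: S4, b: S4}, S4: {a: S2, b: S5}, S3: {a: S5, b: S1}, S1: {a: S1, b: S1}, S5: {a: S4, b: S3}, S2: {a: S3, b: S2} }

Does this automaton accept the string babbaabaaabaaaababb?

No

start at S0
read 'b': S0 → S4
read 'a': S4 → S2
read 'b': S2 → S2
read 'b': S2 → S2
read 'a': S2 → S3
read 'a': S3 → S5
read 'b': S5 → S3
read 'a': S3 → S5
read 'a': S5 → S4
read 'a': S4 → S2
read 'b': S2 → S2
read 'a': S2 → S3
read 'a': S3 → S5
read 'a': S5 → S4
read 'a': S4 → S2
read 'b': S2 → S2
read 'a': S2 → S3
read 'b': S3 → S1
read 'b': S1 → S1
End state S1 is not accepting.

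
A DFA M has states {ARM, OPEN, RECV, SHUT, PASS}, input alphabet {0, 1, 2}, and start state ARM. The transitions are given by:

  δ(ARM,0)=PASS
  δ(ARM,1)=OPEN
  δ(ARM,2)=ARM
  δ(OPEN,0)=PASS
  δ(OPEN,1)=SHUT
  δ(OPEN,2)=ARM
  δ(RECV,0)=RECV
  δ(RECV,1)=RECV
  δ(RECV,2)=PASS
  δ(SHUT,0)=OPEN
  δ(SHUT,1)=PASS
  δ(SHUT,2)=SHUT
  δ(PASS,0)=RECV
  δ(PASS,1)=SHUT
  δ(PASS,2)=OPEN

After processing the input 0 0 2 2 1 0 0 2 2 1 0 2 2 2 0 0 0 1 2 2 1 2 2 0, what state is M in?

OPEN

Trace: ARM -0-> PASS -0-> RECV -2-> PASS -2-> OPEN -1-> SHUT -0-> OPEN -0-> PASS -2-> OPEN -2-> ARM -1-> OPEN -0-> PASS -2-> OPEN -2-> ARM -2-> ARM -0-> PASS -0-> RECV -0-> RECV -1-> RECV -2-> PASS -2-> OPEN -1-> SHUT -2-> SHUT -2-> SHUT -0-> OPEN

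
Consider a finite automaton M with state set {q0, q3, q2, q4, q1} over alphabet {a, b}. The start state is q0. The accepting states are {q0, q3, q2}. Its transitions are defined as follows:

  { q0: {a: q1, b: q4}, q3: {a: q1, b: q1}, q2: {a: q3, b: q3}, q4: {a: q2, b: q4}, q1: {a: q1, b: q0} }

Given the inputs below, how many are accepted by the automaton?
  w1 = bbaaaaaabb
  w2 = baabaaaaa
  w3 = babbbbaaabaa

0

w1: Trace: q0 -b-> q4 -b-> q4 -a-> q2 -a-> q3 -a-> q1 -a-> q1 -a-> q1 -a-> q1 -b-> q0 -b-> q4  → end q4, rejected
w2: Trace: q0 -b-> q4 -a-> q2 -a-> q3 -b-> q1 -a-> q1 -a-> q1 -a-> q1 -a-> q1 -a-> q1  → end q1, rejected
w3: Trace: q0 -b-> q4 -a-> q2 -b-> q3 -b-> q1 -b-> q0 -b-> q4 -a-> q2 -a-> q3 -a-> q1 -b-> q0 -a-> q1 -a-> q1  → end q1, rejected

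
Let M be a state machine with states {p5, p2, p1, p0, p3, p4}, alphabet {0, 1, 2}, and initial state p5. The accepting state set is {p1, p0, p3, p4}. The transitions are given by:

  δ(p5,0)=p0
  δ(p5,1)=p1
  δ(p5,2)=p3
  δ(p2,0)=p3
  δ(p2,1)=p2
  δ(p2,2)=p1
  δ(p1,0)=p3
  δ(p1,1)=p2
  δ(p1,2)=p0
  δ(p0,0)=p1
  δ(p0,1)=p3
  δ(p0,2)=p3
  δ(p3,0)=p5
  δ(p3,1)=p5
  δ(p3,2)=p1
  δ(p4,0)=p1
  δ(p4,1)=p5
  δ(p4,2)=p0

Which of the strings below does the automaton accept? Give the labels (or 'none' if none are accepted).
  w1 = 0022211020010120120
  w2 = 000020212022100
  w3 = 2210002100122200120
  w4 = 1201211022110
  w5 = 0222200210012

w1, w3, w4, w5

w1: p5 → p0 → p1 → p0 → p3 → p1 → p2 → p2 → p3 → p1 → p3 → p5 → p1 → p3 → p5 → p3 → p5 → p1 → p0 → p1  → end p1, accepted
w2: p5 → p0 → p1 → p3 → p5 → p3 → p5 → p3 → p5 → p3 → p5 → p3 → p1 → p2 → p3 → p5  → end p5, rejected
w3: p5 → p3 → p1 → p2 → p3 → p5 → p0 → p3 → p5 → p0 → p1 → p2 → p1 → p0 → p3 → p5 → p0 → p3 → p1 → p3  → end p3, accepted
w4: p5 → p1 → p0 → p1 → p2 → p1 → p2 → p2 → p3 → p1 → p0 → p3 → p5 → p0  → end p0, accepted
w5: p5 → p0 → p3 → p1 → p0 → p3 → p5 → p0 → p3 → p5 → p0 → p1 → p2 → p1  → end p1, accepted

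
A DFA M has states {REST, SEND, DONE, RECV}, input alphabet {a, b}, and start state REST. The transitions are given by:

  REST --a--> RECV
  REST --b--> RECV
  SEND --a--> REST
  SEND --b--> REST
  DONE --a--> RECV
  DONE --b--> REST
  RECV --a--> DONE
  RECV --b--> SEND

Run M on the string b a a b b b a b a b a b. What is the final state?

start at REST
read 'b': REST → RECV
read 'a': RECV → DONE
read 'a': DONE → RECV
read 'b': RECV → SEND
read 'b': SEND → REST
read 'b': REST → RECV
read 'a': RECV → DONE
read 'b': DONE → REST
read 'a': REST → RECV
read 'b': RECV → SEND
read 'a': SEND → REST
read 'b': REST → RECV

RECV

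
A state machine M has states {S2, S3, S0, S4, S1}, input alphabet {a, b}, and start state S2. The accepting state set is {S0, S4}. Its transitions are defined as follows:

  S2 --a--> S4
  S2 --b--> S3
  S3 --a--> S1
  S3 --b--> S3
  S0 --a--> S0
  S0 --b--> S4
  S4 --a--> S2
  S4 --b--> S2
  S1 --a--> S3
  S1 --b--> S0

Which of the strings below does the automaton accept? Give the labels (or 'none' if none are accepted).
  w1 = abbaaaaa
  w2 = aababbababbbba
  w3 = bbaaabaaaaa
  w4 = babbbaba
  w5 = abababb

w3, w4

w1: S2 → S4 → S2 → S3 → S1 → S3 → S1 → S3 → S1  → end S1, rejected
w2: S2 → S4 → S2 → S3 → S1 → S0 → S4 → S2 → S3 → S1 → S0 → S4 → S2 → S3 → S1  → end S1, rejected
w3: S2 → S3 → S3 → S1 → S3 → S1 → S0 → S0 → S0 → S0 → S0 → S0  → end S0, accepted
w4: S2 → S3 → S1 → S0 → S4 → S2 → S4 → S2 → S4  → end S4, accepted
w5: S2 → S4 → S2 → S4 → S2 → S4 → S2 → S3  → end S3, rejected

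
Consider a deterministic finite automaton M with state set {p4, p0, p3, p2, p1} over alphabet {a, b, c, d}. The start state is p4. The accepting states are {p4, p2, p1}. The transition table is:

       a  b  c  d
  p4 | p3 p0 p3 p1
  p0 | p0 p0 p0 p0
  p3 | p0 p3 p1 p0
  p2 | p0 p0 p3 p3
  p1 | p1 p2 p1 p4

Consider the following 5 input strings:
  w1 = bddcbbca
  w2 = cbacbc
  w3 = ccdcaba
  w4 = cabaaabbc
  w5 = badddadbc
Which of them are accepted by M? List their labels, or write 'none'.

none

w1: Trace: p4 -b-> p0 -d-> p0 -d-> p0 -c-> p0 -b-> p0 -b-> p0 -c-> p0 -a-> p0  → end p0, rejected
w2: Trace: p4 -c-> p3 -b-> p3 -a-> p0 -c-> p0 -b-> p0 -c-> p0  → end p0, rejected
w3: Trace: p4 -c-> p3 -c-> p1 -d-> p4 -c-> p3 -a-> p0 -b-> p0 -a-> p0  → end p0, rejected
w4: Trace: p4 -c-> p3 -a-> p0 -b-> p0 -a-> p0 -a-> p0 -a-> p0 -b-> p0 -b-> p0 -c-> p0  → end p0, rejected
w5: Trace: p4 -b-> p0 -a-> p0 -d-> p0 -d-> p0 -d-> p0 -a-> p0 -d-> p0 -b-> p0 -c-> p0  → end p0, rejected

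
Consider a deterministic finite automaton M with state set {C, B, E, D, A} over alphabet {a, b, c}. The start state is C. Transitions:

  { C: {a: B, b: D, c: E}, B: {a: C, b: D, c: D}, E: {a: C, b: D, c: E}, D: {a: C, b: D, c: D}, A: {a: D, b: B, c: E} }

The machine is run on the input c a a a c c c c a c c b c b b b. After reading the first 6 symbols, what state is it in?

Trace: C -c-> E -a-> C -a-> B -a-> C -c-> E -c-> E
After 6 symbols: E.

E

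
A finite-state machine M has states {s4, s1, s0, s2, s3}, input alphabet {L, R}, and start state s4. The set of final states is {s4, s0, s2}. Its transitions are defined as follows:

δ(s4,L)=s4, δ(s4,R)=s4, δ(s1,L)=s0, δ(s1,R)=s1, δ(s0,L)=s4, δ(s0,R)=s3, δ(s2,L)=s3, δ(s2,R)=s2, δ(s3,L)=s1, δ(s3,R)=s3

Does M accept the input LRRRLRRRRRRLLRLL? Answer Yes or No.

Trace: s4 -L-> s4 -R-> s4 -R-> s4 -R-> s4 -L-> s4 -R-> s4 -R-> s4 -R-> s4 -R-> s4 -R-> s4 -R-> s4 -L-> s4 -L-> s4 -R-> s4 -L-> s4 -L-> s4
End state s4 is accepting.

Yes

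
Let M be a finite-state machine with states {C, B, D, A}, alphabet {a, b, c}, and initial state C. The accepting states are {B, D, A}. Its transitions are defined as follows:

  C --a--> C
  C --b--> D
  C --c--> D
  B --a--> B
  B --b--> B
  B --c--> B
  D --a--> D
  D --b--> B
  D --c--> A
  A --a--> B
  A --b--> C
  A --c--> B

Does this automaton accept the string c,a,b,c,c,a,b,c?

C → D → D → B → B → B → B → B → B
End state B is accepting.

Yes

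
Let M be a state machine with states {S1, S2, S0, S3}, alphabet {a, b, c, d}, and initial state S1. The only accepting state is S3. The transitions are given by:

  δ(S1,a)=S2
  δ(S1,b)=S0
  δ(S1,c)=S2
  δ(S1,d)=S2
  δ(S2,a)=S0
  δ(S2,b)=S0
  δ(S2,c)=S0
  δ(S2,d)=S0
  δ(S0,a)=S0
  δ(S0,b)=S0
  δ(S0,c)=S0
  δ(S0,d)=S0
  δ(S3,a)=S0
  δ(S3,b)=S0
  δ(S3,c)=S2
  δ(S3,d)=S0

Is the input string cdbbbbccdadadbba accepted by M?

No

start at S1
read 'c': S1 → S2
read 'd': S2 → S0
read 'b': S0 → S0
read 'b': S0 → S0
read 'b': S0 → S0
read 'b': S0 → S0
read 'c': S0 → S0
read 'c': S0 → S0
read 'd': S0 → S0
read 'a': S0 → S0
read 'd': S0 → S0
read 'a': S0 → S0
read 'd': S0 → S0
read 'b': S0 → S0
read 'b': S0 → S0
read 'a': S0 → S0
End state S0 is not accepting.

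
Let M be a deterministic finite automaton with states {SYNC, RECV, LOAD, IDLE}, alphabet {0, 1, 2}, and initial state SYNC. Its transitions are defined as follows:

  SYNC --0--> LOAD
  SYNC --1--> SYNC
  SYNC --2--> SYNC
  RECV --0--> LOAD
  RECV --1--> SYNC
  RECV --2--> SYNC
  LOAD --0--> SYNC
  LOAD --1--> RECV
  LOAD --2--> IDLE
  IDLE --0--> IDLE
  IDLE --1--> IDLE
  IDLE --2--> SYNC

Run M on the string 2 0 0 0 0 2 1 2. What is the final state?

start at SYNC
read '2': SYNC → SYNC
read '0': SYNC → LOAD
read '0': LOAD → SYNC
read '0': SYNC → LOAD
read '0': LOAD → SYNC
read '2': SYNC → SYNC
read '1': SYNC → SYNC
read '2': SYNC → SYNC

SYNC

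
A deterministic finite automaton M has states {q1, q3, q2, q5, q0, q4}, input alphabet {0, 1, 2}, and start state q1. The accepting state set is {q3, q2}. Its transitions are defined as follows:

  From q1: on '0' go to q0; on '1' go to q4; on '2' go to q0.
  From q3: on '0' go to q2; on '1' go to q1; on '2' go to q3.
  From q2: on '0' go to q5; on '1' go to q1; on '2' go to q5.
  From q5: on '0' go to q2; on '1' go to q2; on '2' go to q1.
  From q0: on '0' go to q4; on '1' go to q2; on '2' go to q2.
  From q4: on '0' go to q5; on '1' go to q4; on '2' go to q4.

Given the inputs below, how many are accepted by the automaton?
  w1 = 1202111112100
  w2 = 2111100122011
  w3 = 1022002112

1

w1: q1 → q4 → q4 → q5 → q1 → q4 → q4 → q4 → q4 → q4 → q4 → q4 → q5 → q2  → end q2, accepted
w2: q1 → q0 → q2 → q1 → q4 → q4 → q5 → q2 → q1 → q0 → q2 → q5 → q2 → q1  → end q1, rejected
w3: q1 → q4 → q5 → q1 → q0 → q4 → q5 → q1 → q4 → q4 → q4  → end q4, rejected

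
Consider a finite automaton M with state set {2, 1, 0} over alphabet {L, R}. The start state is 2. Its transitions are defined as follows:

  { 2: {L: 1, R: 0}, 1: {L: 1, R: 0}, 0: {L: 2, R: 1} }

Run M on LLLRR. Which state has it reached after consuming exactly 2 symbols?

2 → 1 → 1
After 2 symbols: 1.

1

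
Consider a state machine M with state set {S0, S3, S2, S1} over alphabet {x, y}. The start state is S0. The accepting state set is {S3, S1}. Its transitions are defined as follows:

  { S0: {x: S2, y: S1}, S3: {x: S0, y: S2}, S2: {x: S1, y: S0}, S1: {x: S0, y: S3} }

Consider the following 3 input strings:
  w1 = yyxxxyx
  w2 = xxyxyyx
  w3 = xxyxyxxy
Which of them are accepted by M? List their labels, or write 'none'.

none

w1: S0 → S1 → S3 → S0 → S2 → S1 → S3 → S0  → end S0, rejected
w2: S0 → S2 → S1 → S3 → S0 → S1 → S3 → S0  → end S0, rejected
w3: S0 → S2 → S1 → S3 → S0 → S1 → S0 → S2 → S0  → end S0, rejected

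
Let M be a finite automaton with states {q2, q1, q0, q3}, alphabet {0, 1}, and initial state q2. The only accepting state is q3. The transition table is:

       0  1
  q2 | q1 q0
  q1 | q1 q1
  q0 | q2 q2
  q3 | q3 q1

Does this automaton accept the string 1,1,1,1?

start at q2
read '1': q2 → q0
read '1': q0 → q2
read '1': q2 → q0
read '1': q0 → q2
End state q2 is not accepting.

No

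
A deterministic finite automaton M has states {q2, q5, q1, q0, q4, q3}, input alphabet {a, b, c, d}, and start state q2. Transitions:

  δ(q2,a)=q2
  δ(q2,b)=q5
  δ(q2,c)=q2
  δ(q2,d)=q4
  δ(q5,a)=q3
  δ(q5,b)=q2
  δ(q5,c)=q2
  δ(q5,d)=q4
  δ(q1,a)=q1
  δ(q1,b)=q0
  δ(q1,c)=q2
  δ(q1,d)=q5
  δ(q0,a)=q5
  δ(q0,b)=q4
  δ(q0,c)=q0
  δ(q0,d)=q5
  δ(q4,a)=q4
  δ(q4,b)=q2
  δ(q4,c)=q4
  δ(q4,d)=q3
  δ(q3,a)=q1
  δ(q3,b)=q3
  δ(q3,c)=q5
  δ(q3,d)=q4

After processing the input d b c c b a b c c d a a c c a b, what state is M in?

q2 → q4 → q2 → q2 → q2 → q5 → q3 → q3 → q5 → q2 → q4 → q4 → q4 → q4 → q4 → q4 → q2

q2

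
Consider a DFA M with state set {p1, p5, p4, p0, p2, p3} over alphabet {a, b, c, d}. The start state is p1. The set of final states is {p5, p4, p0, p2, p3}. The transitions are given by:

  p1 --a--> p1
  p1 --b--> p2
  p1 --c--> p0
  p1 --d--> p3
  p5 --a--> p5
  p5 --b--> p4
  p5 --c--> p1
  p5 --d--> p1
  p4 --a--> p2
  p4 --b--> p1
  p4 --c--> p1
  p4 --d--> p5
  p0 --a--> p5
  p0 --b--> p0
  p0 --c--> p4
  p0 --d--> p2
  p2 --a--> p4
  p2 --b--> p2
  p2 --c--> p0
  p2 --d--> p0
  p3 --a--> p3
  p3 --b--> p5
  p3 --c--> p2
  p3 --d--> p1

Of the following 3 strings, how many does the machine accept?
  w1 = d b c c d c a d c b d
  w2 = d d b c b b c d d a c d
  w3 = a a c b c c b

w1: Trace: p1 -d-> p3 -b-> p5 -c-> p1 -c-> p0 -d-> p2 -c-> p0 -a-> p5 -d-> p1 -c-> p0 -b-> p0 -d-> p2  → end p2, accepted
w2: Trace: p1 -d-> p3 -d-> p1 -b-> p2 -c-> p0 -b-> p0 -b-> p0 -c-> p4 -d-> p5 -d-> p1 -a-> p1 -c-> p0 -d-> p2  → end p2, accepted
w3: Trace: p1 -a-> p1 -a-> p1 -c-> p0 -b-> p0 -c-> p4 -c-> p1 -b-> p2  → end p2, accepted

3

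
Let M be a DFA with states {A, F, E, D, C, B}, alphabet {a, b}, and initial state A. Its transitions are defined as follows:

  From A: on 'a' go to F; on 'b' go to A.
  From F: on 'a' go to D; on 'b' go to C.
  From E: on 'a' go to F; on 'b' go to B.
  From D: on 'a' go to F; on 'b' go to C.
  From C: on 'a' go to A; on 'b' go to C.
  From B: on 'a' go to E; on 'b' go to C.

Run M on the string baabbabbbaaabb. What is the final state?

C

Trace: A -b-> A -a-> F -a-> D -b-> C -b-> C -a-> A -b-> A -b-> A -b-> A -a-> F -a-> D -a-> F -b-> C -b-> C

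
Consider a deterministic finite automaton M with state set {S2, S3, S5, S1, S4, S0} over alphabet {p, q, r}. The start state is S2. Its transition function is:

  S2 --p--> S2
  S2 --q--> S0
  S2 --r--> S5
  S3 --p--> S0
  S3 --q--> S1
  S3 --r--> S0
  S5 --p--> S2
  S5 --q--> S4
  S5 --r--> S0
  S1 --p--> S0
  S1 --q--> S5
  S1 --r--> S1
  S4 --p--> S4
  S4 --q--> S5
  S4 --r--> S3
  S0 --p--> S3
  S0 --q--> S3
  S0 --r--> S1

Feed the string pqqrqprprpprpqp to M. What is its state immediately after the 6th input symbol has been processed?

Trace: S2 -p-> S2 -q-> S0 -q-> S3 -r-> S0 -q-> S3 -p-> S0
After 6 symbols: S0.

S0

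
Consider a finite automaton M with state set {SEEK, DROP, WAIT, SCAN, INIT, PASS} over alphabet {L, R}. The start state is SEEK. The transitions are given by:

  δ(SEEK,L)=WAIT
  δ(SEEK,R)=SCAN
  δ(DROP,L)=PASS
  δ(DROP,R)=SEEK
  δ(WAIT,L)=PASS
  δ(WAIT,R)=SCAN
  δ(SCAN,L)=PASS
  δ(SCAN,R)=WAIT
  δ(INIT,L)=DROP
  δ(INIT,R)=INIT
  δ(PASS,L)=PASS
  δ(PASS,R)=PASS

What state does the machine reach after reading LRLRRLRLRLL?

start at SEEK
read 'L': SEEK → WAIT
read 'R': WAIT → SCAN
read 'L': SCAN → PASS
read 'R': PASS → PASS
read 'R': PASS → PASS
read 'L': PASS → PASS
read 'R': PASS → PASS
read 'L': PASS → PASS
read 'R': PASS → PASS
read 'L': PASS → PASS
read 'L': PASS → PASS

PASS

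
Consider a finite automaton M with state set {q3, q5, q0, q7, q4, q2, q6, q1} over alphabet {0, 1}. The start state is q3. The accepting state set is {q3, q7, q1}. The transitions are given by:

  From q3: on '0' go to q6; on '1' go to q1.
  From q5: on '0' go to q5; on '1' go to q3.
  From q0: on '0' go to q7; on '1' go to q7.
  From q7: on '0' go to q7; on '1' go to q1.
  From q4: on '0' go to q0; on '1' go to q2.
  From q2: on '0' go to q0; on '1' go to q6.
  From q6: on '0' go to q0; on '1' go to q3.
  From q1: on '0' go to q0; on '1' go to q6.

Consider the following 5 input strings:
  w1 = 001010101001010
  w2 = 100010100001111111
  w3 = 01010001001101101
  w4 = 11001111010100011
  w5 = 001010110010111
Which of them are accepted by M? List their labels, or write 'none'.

w1: Trace: q3 -0-> q6 -0-> q0 -1-> q7 -0-> q7 -1-> q1 -0-> q0 -1-> q7 -0-> q7 -1-> q1 -0-> q0 -0-> q7 -1-> q1 -0-> q0 -1-> q7 -0-> q7  → end q7, accepted
w2: Trace: q3 -1-> q1 -0-> q0 -0-> q7 -0-> q7 -1-> q1 -0-> q0 -1-> q7 -0-> q7 -0-> q7 -0-> q7 -0-> q7 -1-> q1 -1-> q6 -1-> q3 -1-> q1 -1-> q6 -1-> q3 -1-> q1  → end q1, accepted
w3: Trace: q3 -0-> q6 -1-> q3 -0-> q6 -1-> q3 -0-> q6 -0-> q0 -0-> q7 -1-> q1 -0-> q0 -0-> q7 -1-> q1 -1-> q6 -0-> q0 -1-> q7 -1-> q1 -0-> q0 -1-> q7  → end q7, accepted
w4: Trace: q3 -1-> q1 -1-> q6 -0-> q0 -0-> q7 -1-> q1 -1-> q6 -1-> q3 -1-> q1 -0-> q0 -1-> q7 -0-> q7 -1-> q1 -0-> q0 -0-> q7 -0-> q7 -1-> q1 -1-> q6  → end q6, rejected
w5: Trace: q3 -0-> q6 -0-> q0 -1-> q7 -0-> q7 -1-> q1 -0-> q0 -1-> q7 -1-> q1 -0-> q0 -0-> q7 -1-> q1 -0-> q0 -1-> q7 -1-> q1 -1-> q6  → end q6, rejected

w1, w2, w3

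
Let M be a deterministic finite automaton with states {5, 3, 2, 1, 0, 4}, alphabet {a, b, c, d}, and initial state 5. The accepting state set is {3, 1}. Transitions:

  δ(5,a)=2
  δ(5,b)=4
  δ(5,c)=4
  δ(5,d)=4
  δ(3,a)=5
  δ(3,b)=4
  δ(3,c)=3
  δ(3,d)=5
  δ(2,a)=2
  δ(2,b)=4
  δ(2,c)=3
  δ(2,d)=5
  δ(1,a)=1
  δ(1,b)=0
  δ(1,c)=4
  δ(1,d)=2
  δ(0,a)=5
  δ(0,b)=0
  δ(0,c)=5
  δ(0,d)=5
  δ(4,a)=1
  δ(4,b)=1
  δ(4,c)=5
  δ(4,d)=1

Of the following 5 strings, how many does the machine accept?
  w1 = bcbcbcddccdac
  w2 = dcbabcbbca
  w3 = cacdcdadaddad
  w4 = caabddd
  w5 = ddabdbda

w1: Trace: 5 -b-> 4 -c-> 5 -b-> 4 -c-> 5 -b-> 4 -c-> 5 -d-> 4 -d-> 1 -c-> 4 -c-> 5 -d-> 4 -a-> 1 -c-> 4  → end 4, rejected
w2: Trace: 5 -d-> 4 -c-> 5 -b-> 4 -a-> 1 -b-> 0 -c-> 5 -b-> 4 -b-> 1 -c-> 4 -a-> 1  → end 1, accepted
w3: Trace: 5 -c-> 4 -a-> 1 -c-> 4 -d-> 1 -c-> 4 -d-> 1 -a-> 1 -d-> 2 -a-> 2 -d-> 5 -d-> 4 -a-> 1 -d-> 2  → end 2, rejected
w4: Trace: 5 -c-> 4 -a-> 1 -a-> 1 -b-> 0 -d-> 5 -d-> 4 -d-> 1  → end 1, accepted
w5: Trace: 5 -d-> 4 -d-> 1 -a-> 1 -b-> 0 -d-> 5 -b-> 4 -d-> 1 -a-> 1  → end 1, accepted

3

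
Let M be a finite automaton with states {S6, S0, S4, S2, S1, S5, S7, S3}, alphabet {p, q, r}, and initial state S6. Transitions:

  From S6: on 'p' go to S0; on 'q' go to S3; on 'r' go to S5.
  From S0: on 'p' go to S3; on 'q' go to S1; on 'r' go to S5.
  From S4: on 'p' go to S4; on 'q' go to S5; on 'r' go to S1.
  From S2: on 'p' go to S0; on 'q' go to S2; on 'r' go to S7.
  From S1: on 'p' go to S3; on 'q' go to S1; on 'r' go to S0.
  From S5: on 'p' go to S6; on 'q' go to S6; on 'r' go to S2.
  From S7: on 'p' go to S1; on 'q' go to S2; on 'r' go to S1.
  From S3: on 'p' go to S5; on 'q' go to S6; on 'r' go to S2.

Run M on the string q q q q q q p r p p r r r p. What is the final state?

Trace: S6 -q-> S3 -q-> S6 -q-> S3 -q-> S6 -q-> S3 -q-> S6 -p-> S0 -r-> S5 -p-> S6 -p-> S0 -r-> S5 -r-> S2 -r-> S7 -p-> S1

S1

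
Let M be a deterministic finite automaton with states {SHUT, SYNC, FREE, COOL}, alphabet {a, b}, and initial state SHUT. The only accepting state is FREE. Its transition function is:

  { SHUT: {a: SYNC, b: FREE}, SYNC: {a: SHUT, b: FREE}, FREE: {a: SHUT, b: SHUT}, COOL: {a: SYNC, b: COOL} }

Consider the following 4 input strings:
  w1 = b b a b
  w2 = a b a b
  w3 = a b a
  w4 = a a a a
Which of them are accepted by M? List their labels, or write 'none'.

w1: Trace: SHUT -b-> FREE -b-> SHUT -a-> SYNC -b-> FREE  → end FREE, accepted
w2: Trace: SHUT -a-> SYNC -b-> FREE -a-> SHUT -b-> FREE  → end FREE, accepted
w3: Trace: SHUT -a-> SYNC -b-> FREE -a-> SHUT  → end SHUT, rejected
w4: Trace: SHUT -a-> SYNC -a-> SHUT -a-> SYNC -a-> SHUT  → end SHUT, rejected

w1, w2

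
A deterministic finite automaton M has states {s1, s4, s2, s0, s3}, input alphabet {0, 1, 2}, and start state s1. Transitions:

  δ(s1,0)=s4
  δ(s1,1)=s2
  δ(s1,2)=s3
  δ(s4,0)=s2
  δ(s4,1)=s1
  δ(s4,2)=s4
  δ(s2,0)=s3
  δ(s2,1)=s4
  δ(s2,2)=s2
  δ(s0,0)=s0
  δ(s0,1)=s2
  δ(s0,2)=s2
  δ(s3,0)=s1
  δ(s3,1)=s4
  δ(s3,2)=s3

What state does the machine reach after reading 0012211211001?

Trace: s1 -0-> s4 -0-> s2 -1-> s4 -2-> s4 -2-> s4 -1-> s1 -1-> s2 -2-> s2 -1-> s4 -1-> s1 -0-> s4 -0-> s2 -1-> s4

s4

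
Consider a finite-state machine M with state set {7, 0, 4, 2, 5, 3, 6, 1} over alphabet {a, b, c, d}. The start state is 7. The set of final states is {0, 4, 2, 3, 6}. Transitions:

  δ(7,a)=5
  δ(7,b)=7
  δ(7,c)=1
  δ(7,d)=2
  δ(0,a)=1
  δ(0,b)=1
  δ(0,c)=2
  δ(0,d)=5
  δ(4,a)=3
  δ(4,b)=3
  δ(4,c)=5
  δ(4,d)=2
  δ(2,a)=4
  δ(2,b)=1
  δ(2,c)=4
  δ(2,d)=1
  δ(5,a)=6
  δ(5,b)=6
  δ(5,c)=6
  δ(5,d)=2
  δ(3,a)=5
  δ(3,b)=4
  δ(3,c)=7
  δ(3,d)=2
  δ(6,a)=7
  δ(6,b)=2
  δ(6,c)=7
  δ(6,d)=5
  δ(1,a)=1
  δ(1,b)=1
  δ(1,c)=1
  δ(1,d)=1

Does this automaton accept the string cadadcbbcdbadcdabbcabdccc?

No

start at 7
read 'c': 7 → 1
read 'a': 1 → 1
read 'd': 1 → 1
read 'a': 1 → 1
read 'd': 1 → 1
read 'c': 1 → 1
read 'b': 1 → 1
read 'b': 1 → 1
read 'c': 1 → 1
read 'd': 1 → 1
read 'b': 1 → 1
read 'a': 1 → 1
read 'd': 1 → 1
read 'c': 1 → 1
read 'd': 1 → 1
read 'a': 1 → 1
read 'b': 1 → 1
read 'b': 1 → 1
read 'c': 1 → 1
read 'a': 1 → 1
read 'b': 1 → 1
read 'd': 1 → 1
read 'c': 1 → 1
read 'c': 1 → 1
read 'c': 1 → 1
End state 1 is not accepting.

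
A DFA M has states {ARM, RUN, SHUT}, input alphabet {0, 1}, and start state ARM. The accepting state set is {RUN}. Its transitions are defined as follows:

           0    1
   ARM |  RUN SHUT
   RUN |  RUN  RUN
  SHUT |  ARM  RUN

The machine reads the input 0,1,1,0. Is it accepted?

Trace: ARM -0-> RUN -1-> RUN -1-> RUN -0-> RUN
End state RUN is accepting.

Yes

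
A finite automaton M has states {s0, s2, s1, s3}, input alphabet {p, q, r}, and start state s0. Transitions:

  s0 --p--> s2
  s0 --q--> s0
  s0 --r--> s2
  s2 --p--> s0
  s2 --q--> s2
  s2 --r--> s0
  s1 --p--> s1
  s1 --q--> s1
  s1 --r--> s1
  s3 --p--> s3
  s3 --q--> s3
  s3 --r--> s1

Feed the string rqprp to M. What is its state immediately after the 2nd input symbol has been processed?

s2

s0 → s2 → s2
After 2 symbols: s2.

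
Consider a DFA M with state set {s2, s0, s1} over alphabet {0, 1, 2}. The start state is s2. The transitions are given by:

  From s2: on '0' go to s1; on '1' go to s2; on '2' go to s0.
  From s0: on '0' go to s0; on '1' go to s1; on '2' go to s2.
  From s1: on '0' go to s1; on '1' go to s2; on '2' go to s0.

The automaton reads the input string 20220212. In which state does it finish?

s0

Trace: s2 -2-> s0 -0-> s0 -2-> s2 -2-> s0 -0-> s0 -2-> s2 -1-> s2 -2-> s0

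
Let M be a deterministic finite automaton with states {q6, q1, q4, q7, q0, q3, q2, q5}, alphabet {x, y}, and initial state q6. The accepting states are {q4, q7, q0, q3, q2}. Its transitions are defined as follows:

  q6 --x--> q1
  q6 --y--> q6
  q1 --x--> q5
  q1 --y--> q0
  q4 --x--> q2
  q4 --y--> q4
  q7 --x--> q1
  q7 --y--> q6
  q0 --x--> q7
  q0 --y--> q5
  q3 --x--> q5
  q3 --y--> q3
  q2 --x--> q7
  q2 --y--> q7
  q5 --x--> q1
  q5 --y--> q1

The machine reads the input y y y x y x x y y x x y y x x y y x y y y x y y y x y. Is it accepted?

start at q6
read 'y': q6 → q6
read 'y': q6 → q6
read 'y': q6 → q6
read 'x': q6 → q1
read 'y': q1 → q0
read 'x': q0 → q7
read 'x': q7 → q1
read 'y': q1 → q0
read 'y': q0 → q5
read 'x': q5 → q1
read 'x': q1 → q5
read 'y': q5 → q1
read 'y': q1 → q0
read 'x': q0 → q7
read 'x': q7 → q1
read 'y': q1 → q0
read 'y': q0 → q5
read 'x': q5 → q1
read 'y': q1 → q0
read 'y': q0 → q5
read 'y': q5 → q1
read 'x': q1 → q5
read 'y': q5 → q1
read 'y': q1 → q0
read 'y': q0 → q5
read 'x': q5 → q1
read 'y': q1 → q0
End state q0 is accepting.

Yes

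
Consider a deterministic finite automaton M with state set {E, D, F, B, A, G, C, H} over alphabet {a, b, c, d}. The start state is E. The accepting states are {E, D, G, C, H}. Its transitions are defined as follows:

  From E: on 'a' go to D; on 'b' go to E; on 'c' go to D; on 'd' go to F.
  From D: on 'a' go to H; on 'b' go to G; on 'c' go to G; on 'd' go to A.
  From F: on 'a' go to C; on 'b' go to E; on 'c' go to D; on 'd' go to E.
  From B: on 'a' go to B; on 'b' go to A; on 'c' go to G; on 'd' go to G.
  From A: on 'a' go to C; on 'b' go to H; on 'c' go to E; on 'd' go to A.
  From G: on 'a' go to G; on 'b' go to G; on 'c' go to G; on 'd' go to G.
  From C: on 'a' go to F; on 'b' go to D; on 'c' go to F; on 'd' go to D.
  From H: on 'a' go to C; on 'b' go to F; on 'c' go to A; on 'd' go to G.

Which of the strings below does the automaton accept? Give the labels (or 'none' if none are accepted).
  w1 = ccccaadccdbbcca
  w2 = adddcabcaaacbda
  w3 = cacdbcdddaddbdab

w1: Trace: E -c-> D -c-> G -c-> G -c-> G -a-> G -a-> G -d-> G -c-> G -c-> G -d-> G -b-> G -b-> G -c-> G -c-> G -a-> G  → end G, accepted
w2: Trace: E -a-> D -d-> A -d-> A -d-> A -c-> E -a-> D -b-> G -c-> G -a-> G -a-> G -a-> G -c-> G -b-> G -d-> G -a-> G  → end G, accepted
w3: Trace: E -c-> D -a-> H -c-> A -d-> A -b-> H -c-> A -d-> A -d-> A -d-> A -a-> C -d-> D -d-> A -b-> H -d-> G -a-> G -b-> G  → end G, accepted

w1, w2, w3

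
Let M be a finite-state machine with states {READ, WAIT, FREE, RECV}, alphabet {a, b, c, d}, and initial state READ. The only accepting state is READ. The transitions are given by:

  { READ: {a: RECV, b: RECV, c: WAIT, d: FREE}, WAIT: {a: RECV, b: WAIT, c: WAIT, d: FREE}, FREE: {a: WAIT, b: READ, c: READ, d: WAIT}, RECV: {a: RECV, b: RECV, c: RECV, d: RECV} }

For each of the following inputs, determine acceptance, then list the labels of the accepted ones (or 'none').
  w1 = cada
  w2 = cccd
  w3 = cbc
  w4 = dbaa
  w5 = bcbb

w1: Trace: READ -c-> WAIT -a-> RECV -d-> RECV -a-> RECV  → end RECV, rejected
w2: Trace: READ -c-> WAIT -c-> WAIT -c-> WAIT -d-> FREE  → end FREE, rejected
w3: Trace: READ -c-> WAIT -b-> WAIT -c-> WAIT  → end WAIT, rejected
w4: Trace: READ -d-> FREE -b-> READ -a-> RECV -a-> RECV  → end RECV, rejected
w5: Trace: READ -b-> RECV -c-> RECV -b-> RECV -b-> RECV  → end RECV, rejected

none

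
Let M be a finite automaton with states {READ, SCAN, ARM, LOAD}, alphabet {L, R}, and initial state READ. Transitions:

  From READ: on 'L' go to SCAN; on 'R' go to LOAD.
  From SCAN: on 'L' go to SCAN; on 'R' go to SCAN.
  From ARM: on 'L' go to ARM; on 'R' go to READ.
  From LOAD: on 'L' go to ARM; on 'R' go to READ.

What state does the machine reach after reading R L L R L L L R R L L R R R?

READ → LOAD → ARM → ARM → READ → SCAN → SCAN → SCAN → SCAN → SCAN → SCAN → SCAN → SCAN → SCAN → SCAN

SCAN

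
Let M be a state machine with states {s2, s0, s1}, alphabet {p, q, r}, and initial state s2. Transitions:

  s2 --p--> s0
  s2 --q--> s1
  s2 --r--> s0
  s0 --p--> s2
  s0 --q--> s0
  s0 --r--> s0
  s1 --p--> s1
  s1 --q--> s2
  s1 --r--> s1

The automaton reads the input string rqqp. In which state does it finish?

start at s2
read 'r': s2 → s0
read 'q': s0 → s0
read 'q': s0 → s0
read 'p': s0 → s2

s2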